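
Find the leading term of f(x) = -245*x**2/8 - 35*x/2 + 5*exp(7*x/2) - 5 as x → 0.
1715*x**3/48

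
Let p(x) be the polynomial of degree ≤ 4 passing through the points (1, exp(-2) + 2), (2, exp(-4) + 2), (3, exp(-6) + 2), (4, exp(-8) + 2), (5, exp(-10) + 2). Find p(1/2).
(-420*exp(6) - 180*exp(2) + 35 + 378*exp(4) + 315*exp(8) + 256*exp(10))*exp(-10)/128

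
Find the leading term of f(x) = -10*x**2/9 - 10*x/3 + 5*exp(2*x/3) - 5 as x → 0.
20*x**3/81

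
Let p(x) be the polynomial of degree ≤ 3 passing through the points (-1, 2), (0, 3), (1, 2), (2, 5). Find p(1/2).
19/8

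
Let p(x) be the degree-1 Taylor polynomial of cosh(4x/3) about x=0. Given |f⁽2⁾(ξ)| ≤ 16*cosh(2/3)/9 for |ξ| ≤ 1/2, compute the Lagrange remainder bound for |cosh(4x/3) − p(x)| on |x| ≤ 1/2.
2*cosh(2/3)/9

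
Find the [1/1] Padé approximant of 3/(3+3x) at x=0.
1/(x + 1)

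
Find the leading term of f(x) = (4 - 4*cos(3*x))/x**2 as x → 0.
18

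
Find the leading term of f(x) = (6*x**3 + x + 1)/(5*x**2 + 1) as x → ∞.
6*x/5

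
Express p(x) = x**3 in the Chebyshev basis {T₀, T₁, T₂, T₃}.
(3/4)T₁ + (1/4)T₃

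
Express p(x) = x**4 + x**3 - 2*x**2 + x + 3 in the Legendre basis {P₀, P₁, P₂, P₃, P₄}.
(38/15)P₀ + (8/5)P₁ + (-16/21)P₂ + (2/5)P₃ + (8/35)P₄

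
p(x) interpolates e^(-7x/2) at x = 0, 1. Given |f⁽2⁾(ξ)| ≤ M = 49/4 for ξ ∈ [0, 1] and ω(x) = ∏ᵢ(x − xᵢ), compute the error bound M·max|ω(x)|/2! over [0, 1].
49/32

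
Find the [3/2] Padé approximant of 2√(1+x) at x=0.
(x**3/16 + 9*x**2/8 + 3*x + 2)/(3*x**2/16 + x + 1)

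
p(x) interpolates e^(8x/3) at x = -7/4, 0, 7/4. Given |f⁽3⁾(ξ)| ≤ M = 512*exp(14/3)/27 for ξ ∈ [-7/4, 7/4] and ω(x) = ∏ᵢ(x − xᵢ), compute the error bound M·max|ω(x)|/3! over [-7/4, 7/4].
2744*sqrt(3)*exp(14/3)/729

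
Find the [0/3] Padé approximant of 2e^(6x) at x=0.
2/(-36*x**3 + 18*x**2 - 6*x + 1)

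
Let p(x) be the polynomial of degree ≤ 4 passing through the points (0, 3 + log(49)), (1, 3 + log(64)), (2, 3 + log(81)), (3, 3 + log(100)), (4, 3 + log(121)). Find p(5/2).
3 + log(9*11**(59/64)*3**(13/16)*5**(15/16)*7**(3/64)/11)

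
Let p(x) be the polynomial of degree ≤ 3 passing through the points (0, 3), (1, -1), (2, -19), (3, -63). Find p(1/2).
2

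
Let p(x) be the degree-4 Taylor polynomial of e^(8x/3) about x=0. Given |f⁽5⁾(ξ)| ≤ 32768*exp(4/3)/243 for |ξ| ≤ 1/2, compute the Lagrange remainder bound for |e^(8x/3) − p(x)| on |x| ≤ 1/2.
128*exp(4/3)/3645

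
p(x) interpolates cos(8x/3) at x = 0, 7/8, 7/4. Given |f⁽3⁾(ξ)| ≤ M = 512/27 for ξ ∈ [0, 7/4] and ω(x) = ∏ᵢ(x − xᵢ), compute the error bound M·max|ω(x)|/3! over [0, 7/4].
343*sqrt(3)/729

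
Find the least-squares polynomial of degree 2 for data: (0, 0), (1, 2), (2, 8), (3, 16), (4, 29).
1/35 + (12/35)x + (12/7)x²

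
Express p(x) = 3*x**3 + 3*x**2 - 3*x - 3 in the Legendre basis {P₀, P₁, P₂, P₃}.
(-2)P₀ + (-6/5)P₁ + (2)P₂ + (6/5)P₃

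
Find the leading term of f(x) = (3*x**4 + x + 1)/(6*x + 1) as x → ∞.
x**3/2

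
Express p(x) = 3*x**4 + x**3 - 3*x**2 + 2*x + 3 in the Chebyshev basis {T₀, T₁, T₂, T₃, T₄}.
(21/8)T₀ + (11/4)T₁ + (1/4)T₃ + (3/8)T₄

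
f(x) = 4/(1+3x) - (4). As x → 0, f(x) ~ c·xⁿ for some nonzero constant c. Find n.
1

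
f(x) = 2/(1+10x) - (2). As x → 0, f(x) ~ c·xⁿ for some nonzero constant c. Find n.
1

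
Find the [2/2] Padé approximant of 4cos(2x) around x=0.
(4 - 20*x**2/3)/(x**2/3 + 1)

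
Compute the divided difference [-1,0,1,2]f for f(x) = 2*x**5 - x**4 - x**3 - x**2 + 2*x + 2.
7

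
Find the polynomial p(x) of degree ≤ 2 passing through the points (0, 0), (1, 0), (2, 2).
x**2 - x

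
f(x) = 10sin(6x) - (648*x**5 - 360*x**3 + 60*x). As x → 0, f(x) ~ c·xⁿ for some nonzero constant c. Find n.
7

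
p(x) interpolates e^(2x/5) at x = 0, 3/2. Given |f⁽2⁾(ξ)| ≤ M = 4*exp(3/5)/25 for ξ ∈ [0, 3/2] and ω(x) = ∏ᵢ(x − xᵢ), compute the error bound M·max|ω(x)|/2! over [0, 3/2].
9*exp(3/5)/200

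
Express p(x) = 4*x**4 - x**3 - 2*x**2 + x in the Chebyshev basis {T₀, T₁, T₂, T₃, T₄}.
(1/2)T₀ + (1/4)T₁ + T₂ + (-1/4)T₃ + (1/2)T₄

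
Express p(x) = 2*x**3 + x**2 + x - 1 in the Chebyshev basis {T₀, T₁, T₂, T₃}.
(-1/2)T₀ + (5/2)T₁ + (1/2)T₂ + (1/2)T₃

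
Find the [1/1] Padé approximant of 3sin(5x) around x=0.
15*x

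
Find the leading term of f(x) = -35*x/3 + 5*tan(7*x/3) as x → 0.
1715*x**3/81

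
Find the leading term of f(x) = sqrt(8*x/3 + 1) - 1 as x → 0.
4*x/3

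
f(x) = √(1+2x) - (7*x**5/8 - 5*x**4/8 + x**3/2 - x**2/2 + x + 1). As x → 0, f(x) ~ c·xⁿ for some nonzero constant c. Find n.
6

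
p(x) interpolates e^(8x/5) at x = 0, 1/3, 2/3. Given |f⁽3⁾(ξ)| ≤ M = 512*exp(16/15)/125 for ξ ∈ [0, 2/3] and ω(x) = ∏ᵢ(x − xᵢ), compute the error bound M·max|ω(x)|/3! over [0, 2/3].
512*sqrt(3)*exp(16/15)/91125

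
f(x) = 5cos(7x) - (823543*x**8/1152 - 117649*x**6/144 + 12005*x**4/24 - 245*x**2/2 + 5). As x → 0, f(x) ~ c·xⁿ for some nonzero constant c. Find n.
10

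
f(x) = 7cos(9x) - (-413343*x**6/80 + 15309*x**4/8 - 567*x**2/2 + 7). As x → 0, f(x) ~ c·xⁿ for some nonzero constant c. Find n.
8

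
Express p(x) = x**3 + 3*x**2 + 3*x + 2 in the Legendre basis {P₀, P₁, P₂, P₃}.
(3)P₀ + (18/5)P₁ + (2)P₂ + (2/5)P₃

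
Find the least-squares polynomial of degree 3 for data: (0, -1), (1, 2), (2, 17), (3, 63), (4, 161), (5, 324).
-52/63 + (103/54)x + (-323/126)x² + (82/27)x³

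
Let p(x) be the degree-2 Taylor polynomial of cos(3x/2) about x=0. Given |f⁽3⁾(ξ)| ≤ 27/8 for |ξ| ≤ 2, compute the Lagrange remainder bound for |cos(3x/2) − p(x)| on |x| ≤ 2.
9/2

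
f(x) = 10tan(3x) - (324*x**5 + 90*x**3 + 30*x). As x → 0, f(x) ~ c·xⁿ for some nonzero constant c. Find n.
7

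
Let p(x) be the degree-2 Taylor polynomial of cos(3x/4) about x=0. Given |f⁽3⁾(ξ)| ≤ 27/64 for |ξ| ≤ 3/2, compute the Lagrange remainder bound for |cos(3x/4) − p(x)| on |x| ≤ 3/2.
243/1024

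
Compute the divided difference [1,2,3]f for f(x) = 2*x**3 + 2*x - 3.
12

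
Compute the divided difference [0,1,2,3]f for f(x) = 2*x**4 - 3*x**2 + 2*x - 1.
12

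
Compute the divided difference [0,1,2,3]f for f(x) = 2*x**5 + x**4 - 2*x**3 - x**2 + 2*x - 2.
54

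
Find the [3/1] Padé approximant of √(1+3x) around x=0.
(-27*x**3/64 + 27*x**2/16 + 27*x/8 + 1)/(15*x/8 + 1)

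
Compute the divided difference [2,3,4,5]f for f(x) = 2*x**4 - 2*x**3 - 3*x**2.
26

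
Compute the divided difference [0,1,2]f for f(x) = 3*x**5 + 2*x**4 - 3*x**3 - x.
50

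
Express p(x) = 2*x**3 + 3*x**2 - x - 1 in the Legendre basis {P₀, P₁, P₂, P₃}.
(1/5)P₁ + (2)P₂ + (4/5)P₃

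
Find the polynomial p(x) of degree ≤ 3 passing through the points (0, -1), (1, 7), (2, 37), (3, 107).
3*x**3 + 2*x**2 + 3*x - 1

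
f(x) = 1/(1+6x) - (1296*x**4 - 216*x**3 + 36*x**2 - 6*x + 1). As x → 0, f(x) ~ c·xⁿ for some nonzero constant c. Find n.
5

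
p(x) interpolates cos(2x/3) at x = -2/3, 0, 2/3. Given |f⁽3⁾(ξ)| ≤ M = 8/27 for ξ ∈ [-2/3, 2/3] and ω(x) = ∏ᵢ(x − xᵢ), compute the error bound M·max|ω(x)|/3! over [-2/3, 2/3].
64*sqrt(3)/19683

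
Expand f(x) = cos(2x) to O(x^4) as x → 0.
1 - 2*x**2 + O(x**4)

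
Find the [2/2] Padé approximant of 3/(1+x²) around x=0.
3/(x**2 + 1)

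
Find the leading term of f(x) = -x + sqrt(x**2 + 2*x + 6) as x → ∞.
1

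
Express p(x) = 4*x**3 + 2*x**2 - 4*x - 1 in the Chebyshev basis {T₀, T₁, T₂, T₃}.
-T₁ + T₂ + T₃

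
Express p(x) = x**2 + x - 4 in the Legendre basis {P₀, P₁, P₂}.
(-11/3)P₀ + P₁ + (2/3)P₂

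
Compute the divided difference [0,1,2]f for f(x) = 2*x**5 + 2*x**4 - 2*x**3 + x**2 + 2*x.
39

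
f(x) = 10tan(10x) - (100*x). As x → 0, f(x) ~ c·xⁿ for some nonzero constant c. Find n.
3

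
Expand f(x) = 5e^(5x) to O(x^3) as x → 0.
5 + 25*x + 125*x**2/2 + O(x**3)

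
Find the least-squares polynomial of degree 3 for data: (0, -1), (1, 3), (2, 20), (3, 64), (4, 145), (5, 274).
-55/63 + (11/189)x + (377/252)x² + (205/108)x³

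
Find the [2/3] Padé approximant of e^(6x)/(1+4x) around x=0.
(123*x**2/35 + 108*x/35 + 1)/(366*x**3/35 - 303*x**2/35 + 38*x/35 + 1)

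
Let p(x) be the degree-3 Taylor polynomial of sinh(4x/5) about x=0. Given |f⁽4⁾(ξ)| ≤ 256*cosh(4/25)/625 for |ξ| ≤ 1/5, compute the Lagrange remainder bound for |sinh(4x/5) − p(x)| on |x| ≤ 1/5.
32*cosh(4/25)/1171875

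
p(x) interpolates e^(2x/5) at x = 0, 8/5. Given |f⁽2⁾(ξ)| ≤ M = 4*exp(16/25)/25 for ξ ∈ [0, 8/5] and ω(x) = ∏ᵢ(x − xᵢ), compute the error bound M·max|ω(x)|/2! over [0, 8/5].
32*exp(16/25)/625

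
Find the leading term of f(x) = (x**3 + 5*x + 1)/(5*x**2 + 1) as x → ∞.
x/5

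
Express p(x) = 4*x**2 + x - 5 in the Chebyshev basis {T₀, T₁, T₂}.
(-3)T₀ + T₁ + (2)T₂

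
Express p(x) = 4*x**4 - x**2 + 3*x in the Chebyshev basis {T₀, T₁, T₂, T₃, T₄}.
T₀ + (3)T₁ + (3/2)T₂ + (1/2)T₄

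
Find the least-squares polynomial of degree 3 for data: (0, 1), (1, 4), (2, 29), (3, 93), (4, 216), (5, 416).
17/18 + (-881/756)x + (167/126)x² + (335/108)x³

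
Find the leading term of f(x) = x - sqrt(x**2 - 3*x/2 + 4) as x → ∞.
3/4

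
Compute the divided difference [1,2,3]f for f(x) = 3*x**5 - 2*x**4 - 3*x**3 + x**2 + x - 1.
203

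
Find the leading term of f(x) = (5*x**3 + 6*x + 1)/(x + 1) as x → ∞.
5*x**2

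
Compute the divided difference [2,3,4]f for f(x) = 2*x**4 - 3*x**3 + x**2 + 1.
84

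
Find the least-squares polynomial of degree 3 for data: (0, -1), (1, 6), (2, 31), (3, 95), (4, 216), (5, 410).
-103/126 + (271/108)x + (89/126)x² + (329/108)x³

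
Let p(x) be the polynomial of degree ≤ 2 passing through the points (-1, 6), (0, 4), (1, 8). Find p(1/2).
21/4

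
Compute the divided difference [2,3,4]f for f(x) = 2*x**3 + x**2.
19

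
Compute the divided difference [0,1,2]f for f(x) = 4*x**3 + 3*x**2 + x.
15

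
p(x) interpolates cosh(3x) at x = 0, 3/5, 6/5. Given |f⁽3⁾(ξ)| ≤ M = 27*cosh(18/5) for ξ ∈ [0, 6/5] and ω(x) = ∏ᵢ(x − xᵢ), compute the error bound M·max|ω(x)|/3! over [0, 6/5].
27*sqrt(3)*cosh(18/5)/125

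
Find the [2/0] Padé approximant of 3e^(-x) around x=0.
3*x**2/2 - 3*x + 3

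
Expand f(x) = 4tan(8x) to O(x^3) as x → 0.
32*x + O(x**3)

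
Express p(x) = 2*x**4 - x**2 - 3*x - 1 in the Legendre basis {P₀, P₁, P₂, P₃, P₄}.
(-14/15)P₀ + (-3)P₁ + (10/21)P₂ + (16/35)P₄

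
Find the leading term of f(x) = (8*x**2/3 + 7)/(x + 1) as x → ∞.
8*x/3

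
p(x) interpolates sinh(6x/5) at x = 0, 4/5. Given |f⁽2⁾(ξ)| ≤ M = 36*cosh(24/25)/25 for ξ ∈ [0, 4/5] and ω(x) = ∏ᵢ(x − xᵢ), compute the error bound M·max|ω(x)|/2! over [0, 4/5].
72*cosh(24/25)/625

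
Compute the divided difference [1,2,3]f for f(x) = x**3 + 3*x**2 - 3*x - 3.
9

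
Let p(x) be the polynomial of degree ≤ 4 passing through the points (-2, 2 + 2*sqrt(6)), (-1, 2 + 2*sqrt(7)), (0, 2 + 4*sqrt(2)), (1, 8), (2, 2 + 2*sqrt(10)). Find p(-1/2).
-5*sqrt(6)/64 + 3*sqrt(10)/64 + 17/16 + 15*sqrt(7)/16 + 45*sqrt(2)/16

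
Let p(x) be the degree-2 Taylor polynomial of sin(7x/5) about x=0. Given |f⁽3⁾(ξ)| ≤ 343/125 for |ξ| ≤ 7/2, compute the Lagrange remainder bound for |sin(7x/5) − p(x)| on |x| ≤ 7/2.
117649/6000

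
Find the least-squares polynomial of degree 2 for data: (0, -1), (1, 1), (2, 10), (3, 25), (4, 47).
-36/35 + (-8/7)x + (23/7)x²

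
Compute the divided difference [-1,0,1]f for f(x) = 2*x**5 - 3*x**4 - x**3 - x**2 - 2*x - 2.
-4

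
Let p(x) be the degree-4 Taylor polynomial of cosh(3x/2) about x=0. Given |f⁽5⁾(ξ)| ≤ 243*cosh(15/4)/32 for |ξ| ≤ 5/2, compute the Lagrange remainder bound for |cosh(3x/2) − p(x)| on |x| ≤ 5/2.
50625*cosh(15/4)/8192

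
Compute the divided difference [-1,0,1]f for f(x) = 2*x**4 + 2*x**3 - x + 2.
2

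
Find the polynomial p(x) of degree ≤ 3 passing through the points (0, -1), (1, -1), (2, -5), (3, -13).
-2*x**2 + 2*x - 1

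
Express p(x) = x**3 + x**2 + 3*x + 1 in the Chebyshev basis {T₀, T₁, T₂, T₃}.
(3/2)T₀ + (15/4)T₁ + (1/2)T₂ + (1/4)T₃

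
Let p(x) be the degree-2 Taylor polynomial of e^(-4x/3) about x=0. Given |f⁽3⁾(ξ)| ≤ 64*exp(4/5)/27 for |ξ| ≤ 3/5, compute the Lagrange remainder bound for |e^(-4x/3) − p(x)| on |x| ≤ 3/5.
32*exp(4/5)/375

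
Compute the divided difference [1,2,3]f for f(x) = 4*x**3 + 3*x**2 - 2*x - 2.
27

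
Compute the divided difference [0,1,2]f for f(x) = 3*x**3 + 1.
9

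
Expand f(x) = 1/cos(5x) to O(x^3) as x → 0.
1 + 25*x**2/2 + O(x**3)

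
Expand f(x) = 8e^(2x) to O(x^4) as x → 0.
8 + 16*x + 16*x**2 + 32*x**3/3 + O(x**4)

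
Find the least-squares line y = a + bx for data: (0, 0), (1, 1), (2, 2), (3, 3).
a = 0, b = 1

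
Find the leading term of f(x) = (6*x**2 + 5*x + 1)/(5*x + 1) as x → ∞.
6*x/5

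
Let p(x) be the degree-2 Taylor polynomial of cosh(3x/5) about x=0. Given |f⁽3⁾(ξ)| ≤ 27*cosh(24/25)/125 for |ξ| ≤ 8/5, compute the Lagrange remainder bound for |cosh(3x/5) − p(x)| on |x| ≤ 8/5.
2304*cosh(24/25)/15625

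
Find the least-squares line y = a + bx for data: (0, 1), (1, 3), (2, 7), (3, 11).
a = 2/5, b = 17/5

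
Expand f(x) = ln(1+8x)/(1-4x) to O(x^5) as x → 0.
8*x + 512*x**3/3 - 1024*x**4/3 + O(x**5)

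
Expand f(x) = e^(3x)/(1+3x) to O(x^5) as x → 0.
1 + 9*x**2/2 - 9*x**3 + 243*x**4/8 + O(x**5)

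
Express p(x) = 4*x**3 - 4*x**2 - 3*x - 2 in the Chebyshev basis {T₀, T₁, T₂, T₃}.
(-4)T₀ + (-2)T₂ + T₃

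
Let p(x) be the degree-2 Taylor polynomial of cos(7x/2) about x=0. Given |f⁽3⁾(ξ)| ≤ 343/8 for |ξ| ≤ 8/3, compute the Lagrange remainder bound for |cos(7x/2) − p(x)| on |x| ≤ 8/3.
10976/81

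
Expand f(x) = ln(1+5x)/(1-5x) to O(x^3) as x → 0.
5*x + 25*x**2/2 + O(x**3)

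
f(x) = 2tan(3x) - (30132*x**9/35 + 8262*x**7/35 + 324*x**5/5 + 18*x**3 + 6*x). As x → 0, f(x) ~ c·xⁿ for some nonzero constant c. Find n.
11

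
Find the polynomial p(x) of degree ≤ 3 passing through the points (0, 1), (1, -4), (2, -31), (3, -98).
-3*x**3 - 2*x**2 + 1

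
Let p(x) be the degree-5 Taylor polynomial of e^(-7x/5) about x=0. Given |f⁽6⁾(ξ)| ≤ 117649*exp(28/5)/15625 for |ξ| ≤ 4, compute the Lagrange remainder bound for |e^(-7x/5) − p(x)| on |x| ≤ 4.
30118144*exp(28/5)/703125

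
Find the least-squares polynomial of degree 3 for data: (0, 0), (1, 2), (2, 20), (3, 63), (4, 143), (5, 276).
-31/126 + (115/756)x + (7/9)x² + (221/108)x³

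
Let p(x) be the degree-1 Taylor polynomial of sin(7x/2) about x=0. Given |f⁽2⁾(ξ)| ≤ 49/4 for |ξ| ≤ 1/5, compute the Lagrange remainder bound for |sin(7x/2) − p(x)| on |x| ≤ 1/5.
49/200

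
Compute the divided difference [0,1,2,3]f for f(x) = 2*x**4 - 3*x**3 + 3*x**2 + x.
9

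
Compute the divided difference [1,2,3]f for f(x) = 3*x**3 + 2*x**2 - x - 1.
20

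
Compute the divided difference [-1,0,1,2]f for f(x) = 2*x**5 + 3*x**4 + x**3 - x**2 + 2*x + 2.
17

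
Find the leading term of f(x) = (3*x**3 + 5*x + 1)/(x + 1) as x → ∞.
3*x**2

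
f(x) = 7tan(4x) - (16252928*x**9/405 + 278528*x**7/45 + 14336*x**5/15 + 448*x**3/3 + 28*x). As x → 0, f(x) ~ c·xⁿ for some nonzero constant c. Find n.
11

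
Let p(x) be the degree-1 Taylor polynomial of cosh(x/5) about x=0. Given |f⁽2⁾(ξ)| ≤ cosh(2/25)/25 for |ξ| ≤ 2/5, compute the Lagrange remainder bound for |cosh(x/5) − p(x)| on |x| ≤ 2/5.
2*cosh(2/25)/625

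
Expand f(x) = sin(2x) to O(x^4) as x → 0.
2*x - 4*x**3/3 + O(x**4)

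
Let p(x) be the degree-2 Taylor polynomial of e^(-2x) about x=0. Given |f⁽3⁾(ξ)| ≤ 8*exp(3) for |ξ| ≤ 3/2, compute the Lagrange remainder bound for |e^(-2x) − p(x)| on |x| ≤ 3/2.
9*exp(3)/2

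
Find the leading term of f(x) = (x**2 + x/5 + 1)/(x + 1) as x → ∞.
x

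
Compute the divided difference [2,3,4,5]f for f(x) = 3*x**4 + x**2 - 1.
42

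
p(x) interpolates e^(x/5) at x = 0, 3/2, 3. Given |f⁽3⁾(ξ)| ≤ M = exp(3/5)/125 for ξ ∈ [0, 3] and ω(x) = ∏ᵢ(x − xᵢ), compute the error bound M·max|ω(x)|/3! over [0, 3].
sqrt(3)*exp(3/5)/1000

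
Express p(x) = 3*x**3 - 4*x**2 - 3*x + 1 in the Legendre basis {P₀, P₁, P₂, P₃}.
(-1/3)P₀ + (-6/5)P₁ + (-8/3)P₂ + (6/5)P₃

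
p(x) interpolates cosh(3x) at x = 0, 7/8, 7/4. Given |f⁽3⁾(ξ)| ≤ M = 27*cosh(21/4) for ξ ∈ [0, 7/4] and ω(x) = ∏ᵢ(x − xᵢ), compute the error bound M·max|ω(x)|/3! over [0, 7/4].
343*sqrt(3)*cosh(21/4)/512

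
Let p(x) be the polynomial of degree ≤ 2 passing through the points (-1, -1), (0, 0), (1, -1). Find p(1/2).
-1/4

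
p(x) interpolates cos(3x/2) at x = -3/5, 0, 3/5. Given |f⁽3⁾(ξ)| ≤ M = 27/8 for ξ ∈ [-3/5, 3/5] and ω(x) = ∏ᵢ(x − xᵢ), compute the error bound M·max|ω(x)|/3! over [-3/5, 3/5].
27*sqrt(3)/1000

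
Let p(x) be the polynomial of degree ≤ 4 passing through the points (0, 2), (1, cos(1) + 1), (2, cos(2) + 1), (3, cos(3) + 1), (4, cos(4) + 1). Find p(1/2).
7*cos(3)/32 - 5*cos(4)/128 - 35*cos(2)/64 + 35*cos(1)/32 + 163/128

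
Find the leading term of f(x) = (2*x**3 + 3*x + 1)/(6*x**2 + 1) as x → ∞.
x/3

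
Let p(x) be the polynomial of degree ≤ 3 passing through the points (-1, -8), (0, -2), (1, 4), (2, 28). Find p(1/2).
-1/8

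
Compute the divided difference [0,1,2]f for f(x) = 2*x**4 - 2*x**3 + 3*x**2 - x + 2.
11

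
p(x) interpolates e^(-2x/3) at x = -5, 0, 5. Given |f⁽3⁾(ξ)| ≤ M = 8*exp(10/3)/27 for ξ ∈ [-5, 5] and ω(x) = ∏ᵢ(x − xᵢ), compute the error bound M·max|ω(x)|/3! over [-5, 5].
1000*sqrt(3)*exp(10/3)/729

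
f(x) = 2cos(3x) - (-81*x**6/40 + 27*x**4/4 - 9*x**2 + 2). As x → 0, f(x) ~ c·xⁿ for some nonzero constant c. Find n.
8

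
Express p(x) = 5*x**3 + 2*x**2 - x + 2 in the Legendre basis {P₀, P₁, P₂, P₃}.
(8/3)P₀ + (2)P₁ + (4/3)P₂ + (2)P₃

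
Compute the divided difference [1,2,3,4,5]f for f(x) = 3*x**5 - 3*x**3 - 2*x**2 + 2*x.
45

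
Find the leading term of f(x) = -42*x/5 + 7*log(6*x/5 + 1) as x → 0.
-126*x**2/25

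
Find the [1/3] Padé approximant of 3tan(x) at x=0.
3*x/(1 - x**2/3)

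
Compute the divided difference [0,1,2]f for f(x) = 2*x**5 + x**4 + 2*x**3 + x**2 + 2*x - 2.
44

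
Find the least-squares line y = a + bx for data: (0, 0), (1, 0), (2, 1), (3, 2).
a = -3/10, b = 7/10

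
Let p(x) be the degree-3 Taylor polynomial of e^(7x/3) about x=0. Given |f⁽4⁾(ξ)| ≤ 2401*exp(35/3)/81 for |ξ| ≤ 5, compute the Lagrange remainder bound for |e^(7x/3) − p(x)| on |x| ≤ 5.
1500625*exp(35/3)/1944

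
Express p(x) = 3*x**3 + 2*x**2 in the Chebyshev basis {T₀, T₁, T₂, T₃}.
T₀ + (9/4)T₁ + T₂ + (3/4)T₃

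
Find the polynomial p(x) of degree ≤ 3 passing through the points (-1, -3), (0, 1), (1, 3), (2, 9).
x**3 - x**2 + 2*x + 1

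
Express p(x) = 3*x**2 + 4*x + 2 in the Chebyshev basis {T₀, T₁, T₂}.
(7/2)T₀ + (4)T₁ + (3/2)T₂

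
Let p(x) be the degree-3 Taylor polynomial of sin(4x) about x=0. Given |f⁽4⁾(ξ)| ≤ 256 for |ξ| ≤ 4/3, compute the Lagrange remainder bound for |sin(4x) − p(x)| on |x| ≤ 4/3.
8192/243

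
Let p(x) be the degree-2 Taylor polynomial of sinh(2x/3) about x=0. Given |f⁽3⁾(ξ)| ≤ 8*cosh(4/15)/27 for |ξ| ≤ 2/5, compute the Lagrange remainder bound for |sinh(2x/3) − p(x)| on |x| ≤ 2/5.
32*cosh(4/15)/10125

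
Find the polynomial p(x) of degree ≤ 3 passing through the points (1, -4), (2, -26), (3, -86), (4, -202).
-3*x**3 - x**2 + 2*x - 2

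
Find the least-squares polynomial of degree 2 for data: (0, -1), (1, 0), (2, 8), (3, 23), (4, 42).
-44/35 + (-97/70)x + (43/14)x²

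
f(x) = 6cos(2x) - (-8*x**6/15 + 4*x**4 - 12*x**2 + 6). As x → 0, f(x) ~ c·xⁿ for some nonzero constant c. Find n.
8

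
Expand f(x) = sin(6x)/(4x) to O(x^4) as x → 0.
3/2 - 9*x**2 + O(x**4)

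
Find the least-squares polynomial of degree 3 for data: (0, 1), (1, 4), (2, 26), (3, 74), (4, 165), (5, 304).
62/63 + (-55/27)x + (218/63)x² + (49/27)x³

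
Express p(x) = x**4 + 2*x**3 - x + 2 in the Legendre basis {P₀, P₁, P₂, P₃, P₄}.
(11/5)P₀ + (1/5)P₁ + (4/7)P₂ + (4/5)P₃ + (8/35)P₄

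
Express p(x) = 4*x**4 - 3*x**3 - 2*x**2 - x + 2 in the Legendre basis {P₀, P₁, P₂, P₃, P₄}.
(32/15)P₀ + (-14/5)P₁ + (20/21)P₂ + (-6/5)P₃ + (32/35)P₄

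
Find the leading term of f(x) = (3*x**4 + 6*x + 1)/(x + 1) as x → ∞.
3*x**3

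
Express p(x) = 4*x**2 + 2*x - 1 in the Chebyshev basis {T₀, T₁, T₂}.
T₀ + (2)T₁ + (2)T₂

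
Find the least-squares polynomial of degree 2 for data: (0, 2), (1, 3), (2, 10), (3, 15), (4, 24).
8/5 + (8/5)x + x²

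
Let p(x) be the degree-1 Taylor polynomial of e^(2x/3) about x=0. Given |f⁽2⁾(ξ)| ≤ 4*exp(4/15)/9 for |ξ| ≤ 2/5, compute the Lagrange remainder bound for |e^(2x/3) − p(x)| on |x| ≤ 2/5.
8*exp(4/15)/225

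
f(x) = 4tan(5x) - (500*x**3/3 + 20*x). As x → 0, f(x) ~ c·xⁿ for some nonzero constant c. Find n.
5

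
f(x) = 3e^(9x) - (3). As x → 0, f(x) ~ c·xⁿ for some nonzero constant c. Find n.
1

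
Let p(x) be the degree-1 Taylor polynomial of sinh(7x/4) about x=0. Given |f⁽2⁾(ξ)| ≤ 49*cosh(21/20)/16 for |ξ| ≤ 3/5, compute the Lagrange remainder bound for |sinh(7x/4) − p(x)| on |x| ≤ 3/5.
441*cosh(21/20)/800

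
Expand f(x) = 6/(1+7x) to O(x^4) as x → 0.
6 - 42*x + 294*x**2 - 2058*x**3 + O(x**4)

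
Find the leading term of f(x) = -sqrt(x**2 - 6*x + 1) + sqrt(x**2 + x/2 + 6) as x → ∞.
13/4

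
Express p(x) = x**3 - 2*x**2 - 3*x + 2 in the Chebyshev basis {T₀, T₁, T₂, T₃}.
T₀ + (-9/4)T₁ - T₂ + (1/4)T₃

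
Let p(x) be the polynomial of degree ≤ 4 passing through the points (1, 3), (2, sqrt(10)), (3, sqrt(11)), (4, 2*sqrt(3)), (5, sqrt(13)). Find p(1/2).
-105*sqrt(10)/32 - 45*sqrt(3)/16 + 35*sqrt(13)/128 + 945/128 + 189*sqrt(11)/64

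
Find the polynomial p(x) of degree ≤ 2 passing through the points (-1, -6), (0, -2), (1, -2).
-2*x**2 + 2*x - 2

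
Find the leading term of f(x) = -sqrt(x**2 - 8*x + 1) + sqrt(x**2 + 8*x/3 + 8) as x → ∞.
16/3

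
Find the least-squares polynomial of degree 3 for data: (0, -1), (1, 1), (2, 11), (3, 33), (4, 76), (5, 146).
-139/126 + (1051/756)x + (-11/252)x² + (61/54)x³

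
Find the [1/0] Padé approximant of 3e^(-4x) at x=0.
3 - 12*x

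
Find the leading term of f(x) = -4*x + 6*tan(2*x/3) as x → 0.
16*x**3/27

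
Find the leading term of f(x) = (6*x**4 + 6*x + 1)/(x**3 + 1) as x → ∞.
6*x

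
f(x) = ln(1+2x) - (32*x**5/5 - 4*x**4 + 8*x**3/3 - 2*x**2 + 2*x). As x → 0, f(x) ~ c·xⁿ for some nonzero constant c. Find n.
6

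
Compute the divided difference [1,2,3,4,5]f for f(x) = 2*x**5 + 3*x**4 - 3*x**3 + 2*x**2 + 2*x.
33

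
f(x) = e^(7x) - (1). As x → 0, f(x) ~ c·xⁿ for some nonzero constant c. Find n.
1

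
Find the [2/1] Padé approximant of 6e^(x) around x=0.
(x**2 + 4*x + 6)/(1 - x/3)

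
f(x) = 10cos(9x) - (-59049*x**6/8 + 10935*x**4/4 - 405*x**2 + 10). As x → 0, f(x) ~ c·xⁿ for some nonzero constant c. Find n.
8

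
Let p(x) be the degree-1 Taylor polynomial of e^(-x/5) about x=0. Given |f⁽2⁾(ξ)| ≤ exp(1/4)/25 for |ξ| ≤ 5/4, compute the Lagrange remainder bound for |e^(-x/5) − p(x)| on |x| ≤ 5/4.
exp(1/4)/32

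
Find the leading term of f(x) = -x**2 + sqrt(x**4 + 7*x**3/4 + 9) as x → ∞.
7*x/8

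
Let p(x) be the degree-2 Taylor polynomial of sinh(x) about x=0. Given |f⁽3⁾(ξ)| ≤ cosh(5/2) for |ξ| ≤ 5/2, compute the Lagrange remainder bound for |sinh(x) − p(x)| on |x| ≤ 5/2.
125*cosh(5/2)/48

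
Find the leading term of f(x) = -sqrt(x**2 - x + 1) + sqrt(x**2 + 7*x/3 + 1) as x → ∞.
5/3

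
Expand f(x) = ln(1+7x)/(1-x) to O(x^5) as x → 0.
7*x - 35*x**2/2 + 581*x**3/6 - 6041*x**4/12 + O(x**5)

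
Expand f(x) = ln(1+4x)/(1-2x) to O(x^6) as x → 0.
4*x + 64*x**3/3 - 64*x**4/3 + 2432*x**5/15 + O(x**6)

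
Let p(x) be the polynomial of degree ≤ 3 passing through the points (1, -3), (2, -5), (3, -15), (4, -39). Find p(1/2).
-25/8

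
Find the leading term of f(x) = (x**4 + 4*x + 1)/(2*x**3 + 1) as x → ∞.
x/2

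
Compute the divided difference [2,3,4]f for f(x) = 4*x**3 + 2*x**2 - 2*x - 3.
38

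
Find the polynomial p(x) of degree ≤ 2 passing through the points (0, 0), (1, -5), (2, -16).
-3*x**2 - 2*x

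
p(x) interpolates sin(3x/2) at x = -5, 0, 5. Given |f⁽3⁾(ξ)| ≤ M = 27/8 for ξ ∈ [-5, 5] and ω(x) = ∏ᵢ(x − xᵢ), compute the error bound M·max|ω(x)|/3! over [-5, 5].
125*sqrt(3)/8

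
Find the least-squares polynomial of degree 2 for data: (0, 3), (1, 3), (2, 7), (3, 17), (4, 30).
104/35 + (-82/35)x + (16/7)x²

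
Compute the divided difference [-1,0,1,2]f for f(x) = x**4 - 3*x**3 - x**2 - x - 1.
-1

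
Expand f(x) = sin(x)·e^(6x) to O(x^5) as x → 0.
x + 6*x**2 + 107*x**3/6 + 35*x**4 + O(x**5)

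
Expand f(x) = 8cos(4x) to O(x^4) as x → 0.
8 - 64*x**2 + O(x**4)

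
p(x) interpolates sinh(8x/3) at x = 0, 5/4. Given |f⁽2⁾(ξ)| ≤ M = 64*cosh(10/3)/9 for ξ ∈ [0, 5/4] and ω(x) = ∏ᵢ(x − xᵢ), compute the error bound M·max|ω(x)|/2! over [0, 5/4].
25*cosh(10/3)/18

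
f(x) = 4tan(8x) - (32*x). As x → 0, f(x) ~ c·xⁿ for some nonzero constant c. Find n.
3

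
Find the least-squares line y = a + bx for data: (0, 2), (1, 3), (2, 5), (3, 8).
a = 3/2, b = 2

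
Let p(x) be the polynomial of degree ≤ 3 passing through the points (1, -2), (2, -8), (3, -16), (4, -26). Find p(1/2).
1/4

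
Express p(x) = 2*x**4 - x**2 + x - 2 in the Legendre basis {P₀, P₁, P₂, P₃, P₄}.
(-29/15)P₀ + P₁ + (10/21)P₂ + (16/35)P₄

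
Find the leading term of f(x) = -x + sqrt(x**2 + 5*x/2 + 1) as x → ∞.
5/4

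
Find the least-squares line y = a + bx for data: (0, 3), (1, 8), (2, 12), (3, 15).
a = 7/2, b = 4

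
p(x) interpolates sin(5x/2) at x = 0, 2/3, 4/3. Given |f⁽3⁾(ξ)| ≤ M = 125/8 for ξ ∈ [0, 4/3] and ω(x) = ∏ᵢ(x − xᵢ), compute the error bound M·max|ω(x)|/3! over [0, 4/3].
125*sqrt(3)/729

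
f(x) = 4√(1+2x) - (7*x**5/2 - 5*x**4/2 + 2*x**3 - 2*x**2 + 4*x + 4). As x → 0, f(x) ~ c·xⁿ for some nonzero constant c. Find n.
6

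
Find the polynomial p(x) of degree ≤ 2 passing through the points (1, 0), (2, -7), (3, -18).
-2*x**2 - x + 3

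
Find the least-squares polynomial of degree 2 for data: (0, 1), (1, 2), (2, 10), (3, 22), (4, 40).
29/35 + (-37/35)x + (19/7)x²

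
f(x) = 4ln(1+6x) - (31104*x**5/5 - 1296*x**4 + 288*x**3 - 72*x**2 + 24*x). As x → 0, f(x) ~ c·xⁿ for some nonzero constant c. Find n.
6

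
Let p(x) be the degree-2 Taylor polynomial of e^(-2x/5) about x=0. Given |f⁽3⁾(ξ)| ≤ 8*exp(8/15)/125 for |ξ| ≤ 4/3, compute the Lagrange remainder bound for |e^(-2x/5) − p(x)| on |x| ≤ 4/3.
256*exp(8/15)/10125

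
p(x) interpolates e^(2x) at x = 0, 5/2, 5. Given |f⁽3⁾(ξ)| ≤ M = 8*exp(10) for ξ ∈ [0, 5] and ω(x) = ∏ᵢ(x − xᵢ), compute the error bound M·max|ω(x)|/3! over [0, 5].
125*sqrt(3)*exp(10)/27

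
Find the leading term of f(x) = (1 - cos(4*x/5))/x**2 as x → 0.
8/25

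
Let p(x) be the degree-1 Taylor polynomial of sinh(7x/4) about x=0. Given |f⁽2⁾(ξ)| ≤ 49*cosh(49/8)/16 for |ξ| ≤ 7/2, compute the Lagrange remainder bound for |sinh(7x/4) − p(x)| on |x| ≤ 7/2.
2401*cosh(49/8)/128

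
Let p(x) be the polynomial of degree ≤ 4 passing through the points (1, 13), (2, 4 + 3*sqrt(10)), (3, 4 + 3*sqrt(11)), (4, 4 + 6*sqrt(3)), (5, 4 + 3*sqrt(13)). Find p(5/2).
-15*sqrt(3)/16 + 9*sqrt(13)/128 + 467/128 + 45*sqrt(10)/32 + 135*sqrt(11)/64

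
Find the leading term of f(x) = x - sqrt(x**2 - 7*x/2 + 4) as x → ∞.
7/4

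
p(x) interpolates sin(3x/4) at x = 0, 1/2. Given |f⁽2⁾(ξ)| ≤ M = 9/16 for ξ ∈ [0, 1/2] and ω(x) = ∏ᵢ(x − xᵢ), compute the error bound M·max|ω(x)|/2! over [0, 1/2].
9/512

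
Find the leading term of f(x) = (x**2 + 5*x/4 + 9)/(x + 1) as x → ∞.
x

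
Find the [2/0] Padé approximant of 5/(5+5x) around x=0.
x**2 - x + 1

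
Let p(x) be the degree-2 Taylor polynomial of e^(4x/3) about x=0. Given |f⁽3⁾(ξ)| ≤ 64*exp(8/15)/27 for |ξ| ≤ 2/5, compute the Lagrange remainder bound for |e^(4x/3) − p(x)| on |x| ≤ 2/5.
256*exp(8/15)/10125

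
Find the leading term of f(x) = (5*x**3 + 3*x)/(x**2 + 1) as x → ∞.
5*x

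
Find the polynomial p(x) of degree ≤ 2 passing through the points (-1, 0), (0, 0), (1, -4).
-2*x**2 - 2*x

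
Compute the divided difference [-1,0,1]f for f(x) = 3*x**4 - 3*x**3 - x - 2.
3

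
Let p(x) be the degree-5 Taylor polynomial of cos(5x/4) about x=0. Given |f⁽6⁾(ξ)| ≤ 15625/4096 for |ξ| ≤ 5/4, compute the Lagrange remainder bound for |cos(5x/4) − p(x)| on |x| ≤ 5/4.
48828125/2415919104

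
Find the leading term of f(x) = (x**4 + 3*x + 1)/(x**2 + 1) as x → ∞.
x**2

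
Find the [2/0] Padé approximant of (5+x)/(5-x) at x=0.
2*x**2/25 + 2*x/5 + 1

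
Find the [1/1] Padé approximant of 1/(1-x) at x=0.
1/(1 - x)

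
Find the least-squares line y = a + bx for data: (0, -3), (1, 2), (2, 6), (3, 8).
a = -23/10, b = 37/10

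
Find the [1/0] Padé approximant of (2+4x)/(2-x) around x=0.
5*x/2 + 1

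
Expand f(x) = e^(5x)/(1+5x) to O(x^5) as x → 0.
1 + 25*x**2/2 - 125*x**3/3 + 1875*x**4/8 + O(x**5)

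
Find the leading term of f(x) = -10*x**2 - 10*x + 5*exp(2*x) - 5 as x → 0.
20*x**3/3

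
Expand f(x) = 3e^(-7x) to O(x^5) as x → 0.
3 - 21*x + 147*x**2/2 - 343*x**3/2 + 2401*x**4/8 + O(x**5)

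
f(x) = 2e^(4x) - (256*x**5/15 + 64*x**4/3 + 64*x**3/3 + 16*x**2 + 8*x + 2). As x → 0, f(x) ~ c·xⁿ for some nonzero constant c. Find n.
6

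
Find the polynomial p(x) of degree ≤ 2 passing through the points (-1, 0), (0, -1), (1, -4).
-x**2 - 2*x - 1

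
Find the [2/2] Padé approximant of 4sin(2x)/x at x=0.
(8 - 56*x**2/15)/(x**2/5 + 1)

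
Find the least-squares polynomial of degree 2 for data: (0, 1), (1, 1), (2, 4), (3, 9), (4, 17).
34/35 + (-8/7)x + (9/7)x²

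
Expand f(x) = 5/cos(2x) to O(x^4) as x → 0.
5 + 10*x**2 + O(x**4)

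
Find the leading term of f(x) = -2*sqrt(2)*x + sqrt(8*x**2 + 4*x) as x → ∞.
sqrt(2)/2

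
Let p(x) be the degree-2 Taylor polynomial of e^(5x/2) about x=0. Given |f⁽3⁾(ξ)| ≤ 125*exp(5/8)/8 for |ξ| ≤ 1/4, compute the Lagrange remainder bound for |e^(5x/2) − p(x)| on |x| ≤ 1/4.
125*exp(5/8)/3072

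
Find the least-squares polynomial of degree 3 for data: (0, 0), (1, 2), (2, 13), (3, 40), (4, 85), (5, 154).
1/14 + (-53/28)x + (39/14)x² + (3/4)x³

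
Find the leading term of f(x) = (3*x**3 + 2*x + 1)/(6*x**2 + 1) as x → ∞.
x/2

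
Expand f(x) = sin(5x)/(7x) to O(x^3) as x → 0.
5/7 - 125*x**2/42 + O(x**3)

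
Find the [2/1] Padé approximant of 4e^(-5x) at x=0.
(50*x**2/3 - 40*x/3 + 4)/(5*x/3 + 1)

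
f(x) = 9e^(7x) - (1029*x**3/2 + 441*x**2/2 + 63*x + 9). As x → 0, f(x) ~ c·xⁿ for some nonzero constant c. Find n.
4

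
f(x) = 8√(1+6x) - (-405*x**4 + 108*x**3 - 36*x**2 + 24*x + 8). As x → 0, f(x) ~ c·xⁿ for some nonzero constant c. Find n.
5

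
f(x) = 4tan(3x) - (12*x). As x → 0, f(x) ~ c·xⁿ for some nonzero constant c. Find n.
3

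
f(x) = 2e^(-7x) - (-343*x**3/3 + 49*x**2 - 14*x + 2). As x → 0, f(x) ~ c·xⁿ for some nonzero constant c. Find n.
4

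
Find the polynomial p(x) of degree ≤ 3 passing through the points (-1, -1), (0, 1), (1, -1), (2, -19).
-2*x**3 - 2*x**2 + 2*x + 1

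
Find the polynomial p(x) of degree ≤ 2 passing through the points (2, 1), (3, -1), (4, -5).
-x**2 + 3*x - 1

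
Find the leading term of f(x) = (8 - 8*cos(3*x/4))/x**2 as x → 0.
9/4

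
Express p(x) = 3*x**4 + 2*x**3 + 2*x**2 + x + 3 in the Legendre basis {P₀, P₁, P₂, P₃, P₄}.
(64/15)P₀ + (11/5)P₁ + (64/21)P₂ + (4/5)P₃ + (24/35)P₄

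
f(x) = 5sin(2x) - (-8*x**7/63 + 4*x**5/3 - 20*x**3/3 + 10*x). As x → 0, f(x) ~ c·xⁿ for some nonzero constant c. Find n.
9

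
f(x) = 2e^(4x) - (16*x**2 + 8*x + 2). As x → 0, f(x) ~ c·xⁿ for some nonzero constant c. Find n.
3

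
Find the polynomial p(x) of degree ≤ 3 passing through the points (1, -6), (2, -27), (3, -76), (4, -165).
-2*x**3 - 2*x**2 - x - 1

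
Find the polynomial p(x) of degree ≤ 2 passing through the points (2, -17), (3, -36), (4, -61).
-3*x**2 - 4*x + 3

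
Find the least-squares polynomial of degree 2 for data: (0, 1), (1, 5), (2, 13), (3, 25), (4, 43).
41/35 + (44/35)x + (16/7)x²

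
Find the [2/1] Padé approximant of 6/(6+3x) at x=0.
1/(x/2 + 1)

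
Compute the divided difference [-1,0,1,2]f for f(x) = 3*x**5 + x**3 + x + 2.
16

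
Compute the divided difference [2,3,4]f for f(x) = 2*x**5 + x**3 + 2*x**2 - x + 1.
581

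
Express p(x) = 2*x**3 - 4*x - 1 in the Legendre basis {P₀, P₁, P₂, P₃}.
-P₀ + (-14/5)P₁ + (4/5)P₃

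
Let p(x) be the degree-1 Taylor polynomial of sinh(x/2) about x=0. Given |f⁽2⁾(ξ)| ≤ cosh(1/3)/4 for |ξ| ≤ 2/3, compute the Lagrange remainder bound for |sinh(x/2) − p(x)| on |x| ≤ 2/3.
cosh(1/3)/18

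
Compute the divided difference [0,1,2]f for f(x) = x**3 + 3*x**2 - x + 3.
6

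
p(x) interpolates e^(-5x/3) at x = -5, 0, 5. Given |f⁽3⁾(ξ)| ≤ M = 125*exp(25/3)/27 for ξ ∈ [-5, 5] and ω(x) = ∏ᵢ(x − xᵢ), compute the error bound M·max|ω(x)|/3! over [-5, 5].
15625*sqrt(3)*exp(25/3)/729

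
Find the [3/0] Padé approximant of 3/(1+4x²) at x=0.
3 - 12*x**2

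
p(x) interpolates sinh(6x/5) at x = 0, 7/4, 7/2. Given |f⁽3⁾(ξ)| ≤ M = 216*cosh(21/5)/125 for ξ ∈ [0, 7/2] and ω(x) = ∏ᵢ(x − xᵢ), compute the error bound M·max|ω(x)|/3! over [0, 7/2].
343*sqrt(3)*cosh(21/5)/1000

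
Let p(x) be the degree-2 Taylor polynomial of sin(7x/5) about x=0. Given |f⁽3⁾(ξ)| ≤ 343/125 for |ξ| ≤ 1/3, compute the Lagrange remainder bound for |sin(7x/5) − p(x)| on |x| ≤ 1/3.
343/20250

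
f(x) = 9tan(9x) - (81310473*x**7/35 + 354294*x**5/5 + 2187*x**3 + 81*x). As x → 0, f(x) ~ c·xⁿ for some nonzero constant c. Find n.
9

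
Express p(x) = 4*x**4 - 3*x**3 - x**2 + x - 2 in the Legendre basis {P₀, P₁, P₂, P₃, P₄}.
(-23/15)P₀ + (-4/5)P₁ + (34/21)P₂ + (-6/5)P₃ + (32/35)P₄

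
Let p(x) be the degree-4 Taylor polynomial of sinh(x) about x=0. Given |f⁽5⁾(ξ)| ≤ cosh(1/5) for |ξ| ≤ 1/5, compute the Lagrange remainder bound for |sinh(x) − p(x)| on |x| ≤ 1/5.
cosh(1/5)/375000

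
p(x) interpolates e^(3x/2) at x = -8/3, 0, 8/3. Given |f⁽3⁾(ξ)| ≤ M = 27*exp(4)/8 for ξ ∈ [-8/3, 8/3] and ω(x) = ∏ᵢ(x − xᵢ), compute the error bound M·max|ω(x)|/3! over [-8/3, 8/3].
64*sqrt(3)*exp(4)/27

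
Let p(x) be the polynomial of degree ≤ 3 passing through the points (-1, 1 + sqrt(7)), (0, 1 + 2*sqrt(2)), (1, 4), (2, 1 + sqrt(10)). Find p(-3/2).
-35*sqrt(2)/8 - 5*sqrt(10)/16 + 79/16 + 35*sqrt(7)/16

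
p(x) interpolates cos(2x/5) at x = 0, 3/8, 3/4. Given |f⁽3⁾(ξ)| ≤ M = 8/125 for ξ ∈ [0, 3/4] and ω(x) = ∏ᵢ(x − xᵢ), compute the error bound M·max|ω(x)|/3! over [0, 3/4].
sqrt(3)/8000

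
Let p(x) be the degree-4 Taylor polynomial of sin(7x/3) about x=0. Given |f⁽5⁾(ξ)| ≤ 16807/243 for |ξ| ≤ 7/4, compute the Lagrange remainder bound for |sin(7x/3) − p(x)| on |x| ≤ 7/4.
282475249/29859840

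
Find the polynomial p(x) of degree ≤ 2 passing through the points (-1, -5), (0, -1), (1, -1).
-2*x**2 + 2*x - 1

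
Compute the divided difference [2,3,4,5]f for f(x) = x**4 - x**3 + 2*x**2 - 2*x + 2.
13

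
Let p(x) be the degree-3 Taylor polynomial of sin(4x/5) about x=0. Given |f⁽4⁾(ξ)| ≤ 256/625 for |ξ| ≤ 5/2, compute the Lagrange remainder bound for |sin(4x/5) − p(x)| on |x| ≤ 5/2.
2/3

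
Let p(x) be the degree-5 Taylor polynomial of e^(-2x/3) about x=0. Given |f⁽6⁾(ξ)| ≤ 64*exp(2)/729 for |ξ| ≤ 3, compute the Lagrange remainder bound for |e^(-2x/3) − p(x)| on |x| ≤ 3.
4*exp(2)/45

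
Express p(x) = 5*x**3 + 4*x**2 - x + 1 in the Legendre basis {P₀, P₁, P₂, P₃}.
(7/3)P₀ + (2)P₁ + (8/3)P₂ + (2)P₃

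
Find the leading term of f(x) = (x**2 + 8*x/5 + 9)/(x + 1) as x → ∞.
x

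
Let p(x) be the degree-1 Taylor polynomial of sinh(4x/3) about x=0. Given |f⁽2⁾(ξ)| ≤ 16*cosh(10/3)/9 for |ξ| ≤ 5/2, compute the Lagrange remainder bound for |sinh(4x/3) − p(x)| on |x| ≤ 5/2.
50*cosh(10/3)/9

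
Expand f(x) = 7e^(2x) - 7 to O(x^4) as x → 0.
14*x + 14*x**2 + 28*x**3/3 + O(x**4)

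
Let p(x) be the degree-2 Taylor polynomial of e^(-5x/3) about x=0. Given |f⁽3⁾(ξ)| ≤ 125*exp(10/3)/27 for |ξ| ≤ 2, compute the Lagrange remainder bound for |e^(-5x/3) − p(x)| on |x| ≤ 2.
500*exp(10/3)/81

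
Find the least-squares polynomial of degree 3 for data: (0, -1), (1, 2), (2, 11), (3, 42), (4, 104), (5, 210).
-107/126 + (1805/756)x + (-263/126)x² + (217/108)x³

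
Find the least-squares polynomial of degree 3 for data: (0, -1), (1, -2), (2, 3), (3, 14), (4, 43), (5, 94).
-11/9 + (127/189)x + (-107/63)x² + (29/27)x³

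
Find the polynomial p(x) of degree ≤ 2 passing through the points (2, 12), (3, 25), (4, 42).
2*x**2 + 3*x - 2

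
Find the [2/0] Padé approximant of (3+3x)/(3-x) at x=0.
4*x**2/9 + 4*x/3 + 1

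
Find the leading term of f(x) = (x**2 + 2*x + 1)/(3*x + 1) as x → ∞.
x/3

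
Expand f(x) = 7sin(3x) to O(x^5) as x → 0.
21*x - 63*x**3/2 + O(x**5)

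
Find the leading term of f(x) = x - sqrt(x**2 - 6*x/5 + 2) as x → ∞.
3/5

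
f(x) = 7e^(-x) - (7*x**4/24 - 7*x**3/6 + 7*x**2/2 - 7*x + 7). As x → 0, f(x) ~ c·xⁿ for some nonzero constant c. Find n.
5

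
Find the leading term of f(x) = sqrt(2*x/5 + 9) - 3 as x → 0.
x/15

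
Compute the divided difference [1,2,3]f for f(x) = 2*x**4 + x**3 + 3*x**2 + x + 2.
59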